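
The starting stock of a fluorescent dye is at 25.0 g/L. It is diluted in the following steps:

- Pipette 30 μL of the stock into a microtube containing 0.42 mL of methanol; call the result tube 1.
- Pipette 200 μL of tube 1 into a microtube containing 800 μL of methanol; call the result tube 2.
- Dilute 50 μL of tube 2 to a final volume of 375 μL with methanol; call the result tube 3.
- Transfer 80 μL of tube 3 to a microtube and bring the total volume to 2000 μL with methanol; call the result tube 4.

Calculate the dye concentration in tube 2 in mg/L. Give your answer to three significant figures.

333 mg/L

Step 1: 30 μL + 0.42 mL = 450 μL total → factor 450/30 = 15
Step 2: 200 μL + 800 μL = 1000 μL total → factor 1000/200 = 5
Dilution factor through tube 2 = 15 × 5 = 75
[tube 2] = 25.0 g/L / 75 = 0.3333 g/L = 333 mg/L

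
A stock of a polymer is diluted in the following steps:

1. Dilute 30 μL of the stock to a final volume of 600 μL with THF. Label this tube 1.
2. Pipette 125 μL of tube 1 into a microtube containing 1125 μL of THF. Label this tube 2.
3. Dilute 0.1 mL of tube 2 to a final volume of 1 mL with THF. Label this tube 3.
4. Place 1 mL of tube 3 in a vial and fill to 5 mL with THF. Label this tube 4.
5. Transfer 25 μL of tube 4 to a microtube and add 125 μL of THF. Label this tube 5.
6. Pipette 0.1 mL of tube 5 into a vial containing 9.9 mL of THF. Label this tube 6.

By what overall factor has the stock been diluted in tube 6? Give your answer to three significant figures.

6.00 × 10^6

Step 1: 30 μL brought to 600 μL → factor 600/30 = 20
Step 2: 125 μL + 1125 μL = 1250 μL total → factor 1250/125 = 10
Step 3: 0.1 mL brought to 1 mL → factor 1/0.1 = 10
Step 4: 1 mL brought to 5 mL → factor 5/1 = 5
Step 5: 25 μL + 125 μL = 150 μL total → factor 150/25 = 6
Step 6: 0.1 mL + 9.9 mL = 10 mL total → factor 10/0.1 = 100
Overall dilution factor = 20 × 10 × 10 × 5 × 6 × 100 = 6 × 10^6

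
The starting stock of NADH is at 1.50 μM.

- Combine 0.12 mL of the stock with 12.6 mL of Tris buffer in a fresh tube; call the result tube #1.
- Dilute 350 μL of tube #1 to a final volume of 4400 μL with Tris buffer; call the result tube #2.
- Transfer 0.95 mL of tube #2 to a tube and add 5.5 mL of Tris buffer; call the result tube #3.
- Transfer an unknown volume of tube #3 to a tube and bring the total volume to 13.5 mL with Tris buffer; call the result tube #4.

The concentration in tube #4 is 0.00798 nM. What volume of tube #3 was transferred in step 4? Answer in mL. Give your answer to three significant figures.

Step 1: 0.12 mL + 12.6 mL = 12.72 mL total → factor 12.72/0.12 = 106
Step 2: 350 μL brought to 4400 μL → factor 4400/350 = 12.571
Step 3: 0.95 mL + 5.5 mL = 6.45 mL total → factor 6.45/0.95 = 6.7895
Step 4: v brought to 13.5 mL → factor = 13.5 mL/v
Product of known-step factors = 9047.5
Overall factor = 1.50 μM / (0.00798 nM) = 1.8797 × 10^5
Step-4 factor = 1.8797 × 10^5 / 9047.5 = 20.776
v = 13.5 mL / 20.776 = 0.650 mL

0.650 mL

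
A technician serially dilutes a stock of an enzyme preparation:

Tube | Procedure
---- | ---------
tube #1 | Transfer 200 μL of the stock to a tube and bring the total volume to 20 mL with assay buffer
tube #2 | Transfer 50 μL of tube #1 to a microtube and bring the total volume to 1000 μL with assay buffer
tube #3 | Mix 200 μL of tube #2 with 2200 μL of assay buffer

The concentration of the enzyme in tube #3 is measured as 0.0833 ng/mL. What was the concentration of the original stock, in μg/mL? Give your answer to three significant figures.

2.00 μg/mL

Step 1: 200 μL brought to 20 mL → factor 20000/200 = 100
Step 2: 50 μL brought to 1000 μL → factor 1000/50 = 20
Step 3: 200 μL + 2200 μL = 2400 μL total → factor 2400/200 = 12
Overall dilution factor = 100 × 20 × 12 = 24000
Stock = 0.0833 ng/mL × 24000 = 1999 ng/mL = 2.00 μg/mL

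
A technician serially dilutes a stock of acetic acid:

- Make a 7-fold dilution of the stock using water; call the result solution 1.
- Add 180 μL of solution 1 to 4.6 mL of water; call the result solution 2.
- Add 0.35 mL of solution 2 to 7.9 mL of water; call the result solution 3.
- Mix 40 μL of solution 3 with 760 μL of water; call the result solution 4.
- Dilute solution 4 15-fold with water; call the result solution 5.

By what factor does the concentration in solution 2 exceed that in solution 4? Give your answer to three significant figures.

Step 1: 7-fold → factor 7
Step 2: 180 μL + 4.6 mL = 4780 μL total → factor 4780/180 = 26.556
Step 3: 0.35 mL + 7.9 mL = 8.25 mL total → factor 8.25/0.35 = 23.571
Step 4: 40 μL + 760 μL = 800 μL total → factor 800/40 = 20
Dilution factor to solution 2 = 185.89; to solution 4 = 87633
[solution 2]/[solution 4] = (factor to solution 4)/(factor to solution 2) = 87633/185.89 = 471

471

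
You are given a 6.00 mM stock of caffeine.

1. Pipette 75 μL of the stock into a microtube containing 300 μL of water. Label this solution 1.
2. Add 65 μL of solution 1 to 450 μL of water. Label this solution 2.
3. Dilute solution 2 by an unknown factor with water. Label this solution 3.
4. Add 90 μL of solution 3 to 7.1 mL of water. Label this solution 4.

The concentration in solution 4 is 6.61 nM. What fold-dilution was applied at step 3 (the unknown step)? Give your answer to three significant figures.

287-fold

Step 1: 75 μL + 300 μL = 375 μL total → factor 375/75 = 5
Step 2: 65 μL + 450 μL = 515 μL total → factor 515/65 = 7.9231
Step 3: unknown factor x
Step 4: 90 μL + 7.1 mL = 7190 μL total → factor 7190/90 = 79.889
Product of known-step factors = 3164.8
Overall factor = 6.00 mM / (6.61 nM) = 9.0772 × 10^5
x = 9.0772 × 10^5 / 3164.8 = 287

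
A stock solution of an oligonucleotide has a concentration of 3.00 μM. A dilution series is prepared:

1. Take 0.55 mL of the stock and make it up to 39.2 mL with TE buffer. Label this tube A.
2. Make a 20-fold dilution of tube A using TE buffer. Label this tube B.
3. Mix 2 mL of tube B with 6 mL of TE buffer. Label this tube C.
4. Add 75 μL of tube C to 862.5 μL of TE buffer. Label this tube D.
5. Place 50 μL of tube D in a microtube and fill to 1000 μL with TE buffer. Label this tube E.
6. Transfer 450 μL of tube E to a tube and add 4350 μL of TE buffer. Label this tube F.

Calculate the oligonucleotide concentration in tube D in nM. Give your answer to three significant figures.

0.0421 nM

Step 1: 0.55 mL brought to 39.2 mL → factor 39.2/0.55 = 71.273
Step 2: 20-fold → factor 20
Step 3: 2 mL + 6 mL = 8 mL total → factor 8/2 = 4
Step 4: 75 μL + 862.5 μL = 937.5 μL total → factor 937.5/75 = 12.5
Dilution factor through tube D = 71.273 × 20 × 4 × 12.5 = 71273
[tube D] = 3.00 μM / 71273 = 4.209 × 10^-5 μM = 0.0421 nM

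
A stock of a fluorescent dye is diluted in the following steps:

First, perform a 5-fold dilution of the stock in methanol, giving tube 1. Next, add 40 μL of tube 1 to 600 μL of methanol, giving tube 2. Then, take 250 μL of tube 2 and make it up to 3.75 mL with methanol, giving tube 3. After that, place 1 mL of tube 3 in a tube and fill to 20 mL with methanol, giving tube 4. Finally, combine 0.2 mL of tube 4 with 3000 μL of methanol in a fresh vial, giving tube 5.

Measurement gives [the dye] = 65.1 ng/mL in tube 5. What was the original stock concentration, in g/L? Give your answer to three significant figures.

Step 1: 5-fold → factor 5
Step 2: 40 μL + 600 μL = 640 μL total → factor 640/40 = 16
Step 3: 250 μL brought to 3.75 mL → factor 3750/250 = 15
Step 4: 1 mL brought to 20 mL → factor 20/1 = 20
Step 5: 0.2 mL + 3000 μL = 3.2 mL total → factor 3.2/0.2 = 16
Overall dilution factor = 5 × 16 × 15 × 20 × 16 = 3.84 × 10^5
Stock = 65.1 ng/mL × 3.84 × 10^5 = 2.500 × 10^7 ng/mL = 25.0 g/L

25.0 g/L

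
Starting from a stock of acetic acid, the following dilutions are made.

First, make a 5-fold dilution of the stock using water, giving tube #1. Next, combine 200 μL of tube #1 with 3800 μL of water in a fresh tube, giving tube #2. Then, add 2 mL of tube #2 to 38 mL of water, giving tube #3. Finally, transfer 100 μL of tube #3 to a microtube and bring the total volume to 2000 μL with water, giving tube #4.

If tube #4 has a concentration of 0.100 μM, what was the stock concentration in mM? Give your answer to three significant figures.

Step 1: 5-fold → factor 5
Step 2: 200 μL + 3800 μL = 4000 μL total → factor 4000/200 = 20
Step 3: 2 mL + 38 mL = 40 mL total → factor 40/2 = 20
Step 4: 100 μL brought to 2000 μL → factor 2000/100 = 20
Overall dilution factor = 5 × 20 × 20 × 20 = 40000
Stock = 0.100 μM × 40000 = 4000 μM = 4.00 mM

4.00 mM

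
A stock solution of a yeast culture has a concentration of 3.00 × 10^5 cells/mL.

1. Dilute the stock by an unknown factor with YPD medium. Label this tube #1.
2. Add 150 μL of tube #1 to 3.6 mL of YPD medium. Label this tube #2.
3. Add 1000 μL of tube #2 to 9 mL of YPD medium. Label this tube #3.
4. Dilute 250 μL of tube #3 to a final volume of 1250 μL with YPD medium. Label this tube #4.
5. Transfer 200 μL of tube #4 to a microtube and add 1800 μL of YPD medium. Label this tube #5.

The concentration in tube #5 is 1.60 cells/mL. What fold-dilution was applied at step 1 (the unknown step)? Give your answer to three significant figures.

15.0-fold

Step 1: unknown factor x
Step 2: 150 μL + 3.6 mL = 3750 μL total → factor 3750/150 = 25
Step 3: 1000 μL + 9 mL = 10000 μL total → factor 10000/1000 = 10
Step 4: 250 μL brought to 1250 μL → factor 1250/250 = 5
Step 5: 200 μL + 1800 μL = 2000 μL total → factor 2000/200 = 10
Product of known-step factors = 12500
Overall factor = 3.00 × 10^5 cells/mL / (1.60 cells/mL) = 1.875 × 10^5
x = 1.875 × 10^5 / 12500 = 15.0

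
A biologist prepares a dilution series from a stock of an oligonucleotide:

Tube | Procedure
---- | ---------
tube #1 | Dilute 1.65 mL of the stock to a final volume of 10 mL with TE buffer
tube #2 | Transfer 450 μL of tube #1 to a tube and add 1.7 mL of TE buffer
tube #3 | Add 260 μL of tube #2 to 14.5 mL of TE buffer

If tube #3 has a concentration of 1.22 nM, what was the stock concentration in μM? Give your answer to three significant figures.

Step 1: 1.65 mL brought to 10 mL → factor 10/1.65 = 6.0606
Step 2: 450 μL + 1.7 mL = 2150 μL total → factor 2150/450 = 4.7778
Step 3: 260 μL + 14.5 mL = 14760 μL total → factor 14760/260 = 56.769
Overall dilution factor = 6.0606 × 4.7778 × 56.769 = 1643.8
Stock = 1.22 nM × 1643.8 = 2005 nM = 2.01 μM

2.01 μM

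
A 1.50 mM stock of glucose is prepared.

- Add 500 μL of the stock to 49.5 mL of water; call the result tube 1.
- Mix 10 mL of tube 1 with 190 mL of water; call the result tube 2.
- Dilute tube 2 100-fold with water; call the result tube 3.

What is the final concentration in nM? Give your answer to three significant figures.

Step 1: 500 μL + 49.5 mL = 50000 μL total → factor 50000/500 = 100
Step 2: 10 mL + 190 mL = 200 mL total → factor 200/10 = 20
Step 3: 100-fold → factor 100
Overall dilution factor = 100 × 20 × 100 = 2 × 10^5
Final = 1.50 mM / 2 × 10^5 = 7.500 × 10^-6 mM = 7.50 nM

7.50 nM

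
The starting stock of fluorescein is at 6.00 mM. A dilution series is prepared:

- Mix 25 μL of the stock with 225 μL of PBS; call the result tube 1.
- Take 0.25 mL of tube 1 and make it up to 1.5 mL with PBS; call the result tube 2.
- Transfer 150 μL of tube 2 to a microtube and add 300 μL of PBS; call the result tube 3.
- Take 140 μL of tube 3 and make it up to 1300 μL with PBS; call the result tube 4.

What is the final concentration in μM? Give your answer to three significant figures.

3.59 μM

Step 1: 25 μL + 225 μL = 250 μL total → factor 250/25 = 10
Step 2: 0.25 mL brought to 1.5 mL → factor 1.5/0.25 = 6
Step 3: 150 μL + 300 μL = 450 μL total → factor 450/150 = 3
Step 4: 140 μL brought to 1300 μL → factor 1300/140 = 9.2857
Overall dilution factor = 10 × 6 × 3 × 9.2857 = 1671.4
Final = 6.00 mM / 1671.4 = 0.003590 mM = 3.59 μM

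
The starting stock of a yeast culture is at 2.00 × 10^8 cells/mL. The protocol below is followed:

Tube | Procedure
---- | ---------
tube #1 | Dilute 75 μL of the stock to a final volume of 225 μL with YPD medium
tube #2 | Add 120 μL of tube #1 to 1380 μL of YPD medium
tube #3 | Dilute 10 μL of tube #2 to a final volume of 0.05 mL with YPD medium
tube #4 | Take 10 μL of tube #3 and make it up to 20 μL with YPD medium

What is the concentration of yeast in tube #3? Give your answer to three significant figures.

1.07 × 10^6 cells/mL

Step 1: 75 μL brought to 225 μL → factor 225/75 = 3
Step 2: 120 μL + 1380 μL = 1500 μL total → factor 1500/120 = 12.5
Step 3: 10 μL brought to 0.05 mL → factor 50/10 = 5
Dilution factor through tube #3 = 3 × 12.5 × 5 = 187.5
[tube #3] = 2.00 × 10^8 cells/mL / 187.5 = 1.07 × 10^6 cells/mL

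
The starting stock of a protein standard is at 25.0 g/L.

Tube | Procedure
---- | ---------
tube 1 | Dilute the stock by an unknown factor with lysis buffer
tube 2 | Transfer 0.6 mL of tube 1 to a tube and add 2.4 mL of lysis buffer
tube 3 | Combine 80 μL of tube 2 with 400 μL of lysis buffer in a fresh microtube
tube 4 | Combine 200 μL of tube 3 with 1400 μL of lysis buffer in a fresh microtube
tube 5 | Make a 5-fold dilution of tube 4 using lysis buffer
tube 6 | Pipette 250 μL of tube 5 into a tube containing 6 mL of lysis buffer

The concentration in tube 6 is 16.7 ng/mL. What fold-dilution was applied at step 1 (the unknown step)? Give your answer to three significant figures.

Step 1: unknown factor x
Step 2: 0.6 mL + 2.4 mL = 3 mL total → factor 3/0.6 = 5
Step 3: 80 μL + 400 μL = 480 μL total → factor 480/80 = 6
Step 4: 200 μL + 1400 μL = 1600 μL total → factor 1600/200 = 8
Step 5: 5-fold → factor 5
Step 6: 250 μL + 6 mL = 6250 μL total → factor 6250/250 = 25
Product of known-step factors = 30000
Overall factor = 25.0 g/L / (16.7 ng/mL) = 1.497 × 10^6
x = 1.497 × 10^6 / 30000 = 49.9

49.9-fold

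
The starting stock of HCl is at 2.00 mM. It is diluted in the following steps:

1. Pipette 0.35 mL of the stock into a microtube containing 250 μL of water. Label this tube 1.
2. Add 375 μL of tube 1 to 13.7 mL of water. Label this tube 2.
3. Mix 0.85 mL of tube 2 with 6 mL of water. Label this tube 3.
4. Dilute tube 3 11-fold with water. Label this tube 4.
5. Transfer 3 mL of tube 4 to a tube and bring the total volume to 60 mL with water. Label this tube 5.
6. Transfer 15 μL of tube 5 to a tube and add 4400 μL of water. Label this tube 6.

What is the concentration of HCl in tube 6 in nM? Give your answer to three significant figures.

Step 1: 0.35 mL + 250 μL = 0.6 mL total → factor 0.6/0.35 = 1.7143
Step 2: 375 μL + 13.7 mL = 14075 μL total → factor 14075/375 = 37.533
Step 3: 0.85 mL + 6 mL = 6.85 mL total → factor 6.85/0.85 = 8.0588
Step 4: 11-fold → factor 11
Step 5: 3 mL brought to 60 mL → factor 60/3 = 20
Step 6: 15 μL + 4400 μL = 4415 μL total → factor 4415/15 = 294.33
Overall dilution factor = 1.7143 × 37.533 × 8.0588 × 11 × 20 × 294.33 = 3.3576 × 10^7
Final = 2.00 mM / 3.3576 × 10^7 = 5.957 × 10^-8 mM = 0.0596 nM

0.0596 nM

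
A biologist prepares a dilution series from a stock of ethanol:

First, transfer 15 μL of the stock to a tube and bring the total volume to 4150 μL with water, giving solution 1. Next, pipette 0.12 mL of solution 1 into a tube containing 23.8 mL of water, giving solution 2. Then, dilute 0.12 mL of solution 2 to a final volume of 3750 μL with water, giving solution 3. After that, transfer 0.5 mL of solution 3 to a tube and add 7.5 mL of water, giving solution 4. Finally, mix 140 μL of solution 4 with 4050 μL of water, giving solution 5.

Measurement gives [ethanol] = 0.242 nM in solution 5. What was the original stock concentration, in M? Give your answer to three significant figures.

Step 1: 15 μL brought to 4150 μL → factor 4150/15 = 276.67
Step 2: 0.12 mL + 23.8 mL = 23.92 mL total → factor 23.92/0.12 = 199.33
Step 3: 0.12 mL brought to 3750 μL → factor 3.75/0.12 = 31.25
Step 4: 0.5 mL + 7.5 mL = 8 mL total → factor 8/0.5 = 16
Step 5: 140 μL + 4050 μL = 4190 μL total → factor 4190/140 = 29.929
Overall dilution factor = 276.67 × 199.33 × 31.25 × 16 × 29.929 = 8.2526 × 10^8
Stock = 0.242 nM × 8.2526 × 10^8 = 1.997 × 10^8 nM = 0.200 M

0.200 M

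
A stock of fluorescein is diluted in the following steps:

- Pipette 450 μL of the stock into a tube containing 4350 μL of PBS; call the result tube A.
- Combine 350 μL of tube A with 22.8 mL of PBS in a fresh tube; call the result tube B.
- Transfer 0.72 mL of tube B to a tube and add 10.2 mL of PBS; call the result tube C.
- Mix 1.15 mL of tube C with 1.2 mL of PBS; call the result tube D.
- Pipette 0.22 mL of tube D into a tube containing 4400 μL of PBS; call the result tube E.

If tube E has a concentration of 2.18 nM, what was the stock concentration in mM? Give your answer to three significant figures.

Step 1: 450 μL + 4350 μL = 4800 μL total → factor 4800/450 = 10.667
Step 2: 350 μL + 22.8 mL = 23150 μL total → factor 23150/350 = 66.143
Step 3: 0.72 mL + 10.2 mL = 10.92 mL total → factor 10.92/0.72 = 15.167
Step 4: 1.15 mL + 1.2 mL = 2.35 mL total → factor 2.35/1.15 = 2.0435
Step 5: 0.22 mL + 4400 μL = 4.62 mL total → factor 4.62/0.22 = 21
Overall dilution factor = 10.667 × 66.143 × 15.167 × 2.0435 × 21 = 4.5919 × 10^5
Stock = 2.18 nM × 4.5919 × 10^5 = 1.001 × 10^6 nM = 1.00 mM

1.00 mM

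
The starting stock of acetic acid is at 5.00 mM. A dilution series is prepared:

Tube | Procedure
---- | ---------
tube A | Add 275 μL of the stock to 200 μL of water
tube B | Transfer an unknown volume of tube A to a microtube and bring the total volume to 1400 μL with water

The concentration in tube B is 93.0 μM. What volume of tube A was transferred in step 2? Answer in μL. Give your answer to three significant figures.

45.0 μL

Step 1: 275 μL + 200 μL = 475 μL total → factor 475/275 = 1.7273
Step 2: v brought to 1400 μL → factor = 1400 μL/v
Product of known-step factors = 1.7273
Overall factor = 5.00 mM / (93.0 μM) = 53.763
Step-2 factor = 53.763 / 1.7273 = 31.126
v = 1400 μL / 31.126 = 45.0 μL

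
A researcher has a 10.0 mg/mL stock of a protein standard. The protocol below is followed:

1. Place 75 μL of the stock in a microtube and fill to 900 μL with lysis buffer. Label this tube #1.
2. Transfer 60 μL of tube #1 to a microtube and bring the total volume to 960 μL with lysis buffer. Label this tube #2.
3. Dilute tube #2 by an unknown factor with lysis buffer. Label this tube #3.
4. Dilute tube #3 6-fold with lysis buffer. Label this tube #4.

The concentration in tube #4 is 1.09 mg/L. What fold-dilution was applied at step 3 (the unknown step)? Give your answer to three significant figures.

Step 1: 75 μL brought to 900 μL → factor 900/75 = 12
Step 2: 60 μL brought to 960 μL → factor 960/60 = 16
Step 3: unknown factor x
Step 4: 6-fold → factor 6
Product of known-step factors = 1152
Overall factor = 10.0 mg/mL / (1.09 mg/L) = 9174.3
x = 9174.3 / 1152 = 7.96

7.96-fold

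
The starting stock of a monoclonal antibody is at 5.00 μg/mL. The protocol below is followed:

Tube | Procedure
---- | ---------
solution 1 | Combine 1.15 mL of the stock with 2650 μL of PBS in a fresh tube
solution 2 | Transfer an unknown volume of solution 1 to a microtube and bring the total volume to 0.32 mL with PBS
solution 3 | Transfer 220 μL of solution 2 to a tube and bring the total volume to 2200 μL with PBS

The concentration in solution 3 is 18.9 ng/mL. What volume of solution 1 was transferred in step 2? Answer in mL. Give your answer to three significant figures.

0.0400 mL

Step 1: 1.15 mL + 2650 μL = 3.8 mL total → factor 3.8/1.15 = 3.3043
Step 2: v brought to 0.32 mL → factor = 0.32 mL/v
Step 3: 220 μL brought to 2200 μL → factor 2200/220 = 10
Product of known-step factors = 33.043
Overall factor = 5.00 μg/mL / (18.9 ng/mL) = 264.55
Step-2 factor = 264.55 / 33.043 = 8.0061
v = 0.32 mL / 8.0061 = 0.0400 mL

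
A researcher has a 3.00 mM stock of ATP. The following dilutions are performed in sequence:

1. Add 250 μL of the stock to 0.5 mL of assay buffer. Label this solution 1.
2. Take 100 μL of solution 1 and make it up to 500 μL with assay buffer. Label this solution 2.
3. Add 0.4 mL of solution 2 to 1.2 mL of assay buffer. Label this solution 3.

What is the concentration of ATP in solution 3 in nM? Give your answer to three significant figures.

Step 1: 250 μL + 0.5 mL = 750 μL total → factor 750/250 = 3
Step 2: 100 μL brought to 500 μL → factor 500/100 = 5
Step 3: 0.4 mL + 1.2 mL = 1.6 mL total → factor 1.6/0.4 = 4
Dilution factor through solution 3 = 3 × 5 × 4 = 60
[solution 3] = 3.00 mM / 60 = 0.05000 mM = 5.00 × 10^4 nM

5.00 × 10^4 nM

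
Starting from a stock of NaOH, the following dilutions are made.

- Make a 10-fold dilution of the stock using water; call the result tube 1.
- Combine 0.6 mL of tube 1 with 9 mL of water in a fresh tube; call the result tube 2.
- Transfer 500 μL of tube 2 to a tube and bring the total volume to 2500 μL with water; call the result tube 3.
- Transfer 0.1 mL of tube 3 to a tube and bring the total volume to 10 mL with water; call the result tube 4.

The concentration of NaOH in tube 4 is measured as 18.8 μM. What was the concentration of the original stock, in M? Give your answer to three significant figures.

Step 1: 10-fold → factor 10
Step 2: 0.6 mL + 9 mL = 9.6 mL total → factor 9.6/0.6 = 16
Step 3: 500 μL brought to 2500 μL → factor 2500/500 = 5
Step 4: 0.1 mL brought to 10 mL → factor 10/0.1 = 100
Overall dilution factor = 10 × 16 × 5 × 100 = 80000
Stock = 18.8 μM × 80000 = 1.504 × 10^6 μM = 1.50 M

1.50 M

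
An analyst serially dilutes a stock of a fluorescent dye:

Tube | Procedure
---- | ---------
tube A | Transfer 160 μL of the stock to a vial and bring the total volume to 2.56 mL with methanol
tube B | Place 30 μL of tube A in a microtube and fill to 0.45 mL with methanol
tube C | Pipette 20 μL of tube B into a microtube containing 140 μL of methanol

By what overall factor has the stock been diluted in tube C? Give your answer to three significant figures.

Step 1: 160 μL brought to 2.56 mL → factor 2560/160 = 16
Step 2: 30 μL brought to 0.45 mL → factor 450/30 = 15
Step 3: 20 μL + 140 μL = 160 μL total → factor 160/20 = 8
Overall dilution factor = 16 × 15 × 8 = 1920

1.92 × 10^3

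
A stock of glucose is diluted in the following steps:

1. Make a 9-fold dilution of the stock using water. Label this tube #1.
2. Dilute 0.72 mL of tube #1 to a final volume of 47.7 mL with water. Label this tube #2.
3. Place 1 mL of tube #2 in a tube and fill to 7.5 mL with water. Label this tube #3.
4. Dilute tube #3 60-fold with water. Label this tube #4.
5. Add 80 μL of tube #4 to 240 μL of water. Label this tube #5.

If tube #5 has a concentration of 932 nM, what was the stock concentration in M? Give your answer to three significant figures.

Step 1: 9-fold → factor 9
Step 2: 0.72 mL brought to 47.7 mL → factor 47.7/0.72 = 66.25
Step 3: 1 mL brought to 7.5 mL → factor 7.5/1 = 7.5
Step 4: 60-fold → factor 60
Step 5: 80 μL + 240 μL = 320 μL total → factor 320/80 = 4
Overall dilution factor = 9 × 66.25 × 7.5 × 60 × 4 = 1.0732 × 10^6
Stock = 932 nM × 1.0732 × 10^6 = 1.000 × 10^9 nM = 1.00 M

1.00 M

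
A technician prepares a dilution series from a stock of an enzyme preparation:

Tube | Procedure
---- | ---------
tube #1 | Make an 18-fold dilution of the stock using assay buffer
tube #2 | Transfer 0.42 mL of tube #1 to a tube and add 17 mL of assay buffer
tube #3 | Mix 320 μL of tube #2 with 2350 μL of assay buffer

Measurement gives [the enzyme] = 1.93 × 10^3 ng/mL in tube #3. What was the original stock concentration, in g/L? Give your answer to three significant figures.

12.0 g/L

Step 1: 18-fold → factor 18
Step 2: 0.42 mL + 17 mL = 17.42 mL total → factor 17.42/0.42 = 41.476
Step 3: 320 μL + 2350 μL = 2670 μL total → factor 2670/320 = 8.3438
Overall dilution factor = 18 × 41.476 × 8.3438 = 6229.2
Stock = 1.93 × 10^3 ng/mL × 6229.2 = 1.202 × 10^7 ng/mL = 12.0 g/L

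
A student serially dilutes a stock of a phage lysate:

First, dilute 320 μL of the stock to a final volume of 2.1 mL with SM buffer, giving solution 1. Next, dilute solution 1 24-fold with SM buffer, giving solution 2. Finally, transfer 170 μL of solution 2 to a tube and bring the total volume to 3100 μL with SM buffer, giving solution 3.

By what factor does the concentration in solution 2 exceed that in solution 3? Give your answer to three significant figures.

Step 1: 320 μL brought to 2.1 mL → factor 2100/320 = 6.5625
Step 2: 24-fold → factor 24
Step 3: 170 μL brought to 3100 μL → factor 3100/170 = 18.235
Dilution factor to solution 2 = 157.5; to solution 3 = 2872.1
[solution 2]/[solution 3] = (factor to solution 3)/(factor to solution 2) = 2872.1/157.5 = 18.2

18.2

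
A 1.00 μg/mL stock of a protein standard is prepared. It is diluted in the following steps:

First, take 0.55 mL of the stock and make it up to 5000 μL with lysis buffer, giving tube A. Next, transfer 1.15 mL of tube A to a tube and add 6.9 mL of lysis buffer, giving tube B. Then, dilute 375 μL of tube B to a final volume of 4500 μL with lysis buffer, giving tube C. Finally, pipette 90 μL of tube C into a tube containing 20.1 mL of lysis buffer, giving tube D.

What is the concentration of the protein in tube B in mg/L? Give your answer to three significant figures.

0.0157 mg/L

Step 1: 0.55 mL brought to 5000 μL → factor 5/0.55 = 9.0909
Step 2: 1.15 mL + 6.9 mL = 8.05 mL total → factor 8.05/1.15 = 7
Dilution factor through tube B = 9.0909 × 7 = 63.636
[tube B] = 1.00 μg/mL / 63.636 = 0.01571 μg/mL = 0.0157 mg/L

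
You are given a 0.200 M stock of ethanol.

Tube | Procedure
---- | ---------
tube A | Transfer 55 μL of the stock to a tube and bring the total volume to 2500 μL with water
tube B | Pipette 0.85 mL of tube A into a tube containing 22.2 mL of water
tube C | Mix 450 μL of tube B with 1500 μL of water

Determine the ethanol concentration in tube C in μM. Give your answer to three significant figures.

Step 1: 55 μL brought to 2500 μL → factor 2500/55 = 45.455
Step 2: 0.85 mL + 22.2 mL = 23.05 mL total → factor 23.05/0.85 = 27.118
Step 3: 450 μL + 1500 μL = 1950 μL total → factor 1950/450 = 4.3333
Overall dilution factor = 45.455 × 27.118 × 4.3333 = 5341.4
Final = 0.200 M / 5341.4 = 3.744 × 10^-5 M = 37.4 μM

37.4 μM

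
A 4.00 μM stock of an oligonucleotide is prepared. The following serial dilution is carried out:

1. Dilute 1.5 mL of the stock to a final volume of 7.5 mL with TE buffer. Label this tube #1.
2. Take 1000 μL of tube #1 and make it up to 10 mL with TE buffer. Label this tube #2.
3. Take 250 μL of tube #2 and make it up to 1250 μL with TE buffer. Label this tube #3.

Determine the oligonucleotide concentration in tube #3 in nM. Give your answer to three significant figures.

Step 1: 1.5 mL brought to 7.5 mL → factor 7.5/1.5 = 5
Step 2: 1000 μL brought to 10 mL → factor 10000/1000 = 10
Step 3: 250 μL brought to 1250 μL → factor 1250/250 = 5
Overall dilution factor = 5 × 10 × 5 = 250
Final = 4.00 μM / 250 = 0.01600 μM = 16.0 nM

16.0 nM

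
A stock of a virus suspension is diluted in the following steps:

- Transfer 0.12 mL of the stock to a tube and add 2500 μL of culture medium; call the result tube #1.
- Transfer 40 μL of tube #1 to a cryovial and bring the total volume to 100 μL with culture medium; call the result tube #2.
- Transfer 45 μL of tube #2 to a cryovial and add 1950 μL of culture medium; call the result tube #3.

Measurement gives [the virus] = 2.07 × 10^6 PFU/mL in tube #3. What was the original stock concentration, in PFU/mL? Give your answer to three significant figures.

Step 1: 0.12 mL + 2500 μL = 2.62 mL total → factor 2.62/0.12 = 21.833
Step 2: 40 μL brought to 100 μL → factor 100/40 = 2.5
Step 3: 45 μL + 1950 μL = 1995 μL total → factor 1995/45 = 44.333
Overall dilution factor = 21.833 × 2.5 × 44.333 = 2419.9
Stock = 2.07 × 10^6 PFU/mL × 2419.9 = 5.01 × 10^9 PFU/mL

5.01 × 10^9 PFU/mL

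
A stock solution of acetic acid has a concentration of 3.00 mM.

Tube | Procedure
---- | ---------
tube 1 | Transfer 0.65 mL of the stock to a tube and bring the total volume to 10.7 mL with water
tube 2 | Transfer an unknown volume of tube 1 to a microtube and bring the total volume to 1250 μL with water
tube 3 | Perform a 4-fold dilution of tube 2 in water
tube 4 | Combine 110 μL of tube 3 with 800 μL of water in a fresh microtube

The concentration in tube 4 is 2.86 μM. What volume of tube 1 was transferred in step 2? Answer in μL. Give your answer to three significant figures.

Step 1: 0.65 mL brought to 10.7 mL → factor 10.7/0.65 = 16.462
Step 2: v brought to 1250 μL → factor = 1250 μL/v
Step 3: 4-fold → factor 4
Step 4: 110 μL + 800 μL = 910 μL total → factor 910/110 = 8.2727
Product of known-step factors = 544.73
Overall factor = 3.00 mM / (2.86 μM) = 1049
Step-2 factor = 1049 / 544.73 = 1.9256
v = 1250 μL / 1.9256 = 649 μL

649 μL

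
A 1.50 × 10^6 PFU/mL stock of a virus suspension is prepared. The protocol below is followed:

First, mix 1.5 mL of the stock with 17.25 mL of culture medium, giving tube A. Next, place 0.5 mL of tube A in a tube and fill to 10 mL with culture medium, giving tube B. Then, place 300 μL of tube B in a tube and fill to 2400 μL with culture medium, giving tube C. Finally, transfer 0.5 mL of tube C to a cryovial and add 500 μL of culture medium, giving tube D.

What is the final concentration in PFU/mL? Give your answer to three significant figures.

Step 1: 1.5 mL + 17.25 mL = 18.75 mL total → factor 18.75/1.5 = 12.5
Step 2: 0.5 mL brought to 10 mL → factor 10/0.5 = 20
Step 3: 300 μL brought to 2400 μL → factor 2400/300 = 8
Step 4: 0.5 mL + 500 μL = 1 mL total → factor 1/0.5 = 2
Overall dilution factor = 12.5 × 20 × 8 × 2 = 4000
Final = 1.50 × 10^6 PFU/mL / 4000 = 375 PFU/mL

375 PFU/mL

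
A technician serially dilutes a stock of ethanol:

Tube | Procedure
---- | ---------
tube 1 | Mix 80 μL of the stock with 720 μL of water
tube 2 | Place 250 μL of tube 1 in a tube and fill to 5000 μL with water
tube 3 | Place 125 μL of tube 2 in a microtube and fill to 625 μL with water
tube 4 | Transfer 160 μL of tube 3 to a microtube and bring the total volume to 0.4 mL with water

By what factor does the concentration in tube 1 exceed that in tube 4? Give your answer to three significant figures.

250

Step 1: 80 μL + 720 μL = 800 μL total → factor 800/80 = 10
Step 2: 250 μL brought to 5000 μL → factor 5000/250 = 20
Step 3: 125 μL brought to 625 μL → factor 625/125 = 5
Step 4: 160 μL brought to 0.4 mL → factor 400/160 = 2.5
Dilution factor to tube 1 = 10; to tube 4 = 2500
[tube 1]/[tube 4] = (factor to tube 4)/(factor to tube 1) = 2500/10 = 250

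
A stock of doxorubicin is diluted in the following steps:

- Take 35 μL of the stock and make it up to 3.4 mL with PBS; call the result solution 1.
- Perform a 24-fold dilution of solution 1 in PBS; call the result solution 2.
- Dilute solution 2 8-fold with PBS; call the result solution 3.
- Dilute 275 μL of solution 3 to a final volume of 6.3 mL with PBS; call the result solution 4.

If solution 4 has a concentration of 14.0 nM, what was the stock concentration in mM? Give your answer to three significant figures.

5.98 mM

Step 1: 35 μL brought to 3.4 mL → factor 3400/35 = 97.143
Step 2: 24-fold → factor 24
Step 3: 8-fold → factor 8
Step 4: 275 μL brought to 6.3 mL → factor 6300/275 = 22.909
Overall dilution factor = 97.143 × 24 × 8 × 22.909 = 4.2729 × 10^5
Stock = 14.0 nM × 4.2729 × 10^5 = 5.982 × 10^6 nM = 5.98 mM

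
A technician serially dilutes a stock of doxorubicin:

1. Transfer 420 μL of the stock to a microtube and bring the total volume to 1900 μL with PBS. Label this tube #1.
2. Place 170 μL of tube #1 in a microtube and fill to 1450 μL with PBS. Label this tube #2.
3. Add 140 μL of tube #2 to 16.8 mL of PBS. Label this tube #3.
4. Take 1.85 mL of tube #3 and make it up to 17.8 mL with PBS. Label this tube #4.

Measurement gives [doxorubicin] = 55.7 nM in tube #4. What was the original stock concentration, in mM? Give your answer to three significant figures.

2.50 mM

Step 1: 420 μL brought to 1900 μL → factor 1900/420 = 4.5238
Step 2: 170 μL brought to 1450 μL → factor 1450/170 = 8.5294
Step 3: 140 μL + 16.8 mL = 16940 μL total → factor 16940/140 = 121
Step 4: 1.85 mL brought to 17.8 mL → factor 17.8/1.85 = 9.6216
Overall dilution factor = 4.5238 × 8.5294 × 121 × 9.6216 = 44922
Stock = 55.7 nM × 44922 = 2.502 × 10^6 nM = 2.50 mM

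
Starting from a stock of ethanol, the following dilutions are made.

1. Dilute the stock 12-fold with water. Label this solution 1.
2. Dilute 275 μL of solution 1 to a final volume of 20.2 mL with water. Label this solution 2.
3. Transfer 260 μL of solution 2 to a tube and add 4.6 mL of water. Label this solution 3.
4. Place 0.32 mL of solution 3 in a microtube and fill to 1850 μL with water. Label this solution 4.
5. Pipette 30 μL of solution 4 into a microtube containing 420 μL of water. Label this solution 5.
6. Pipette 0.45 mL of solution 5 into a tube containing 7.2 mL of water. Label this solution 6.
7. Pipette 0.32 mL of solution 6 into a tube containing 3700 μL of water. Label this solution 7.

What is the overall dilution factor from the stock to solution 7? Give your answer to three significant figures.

Step 1: 12-fold → factor 12
Step 2: 275 μL brought to 20.2 mL → factor 20200/275 = 73.455
Step 3: 260 μL + 4.6 mL = 4860 μL total → factor 4860/260 = 18.692
Step 4: 0.32 mL brought to 1850 μL → factor 1.85/0.32 = 5.7812
Step 5: 30 μL + 420 μL = 450 μL total → factor 450/30 = 15
Step 6: 0.45 mL + 7.2 mL = 7.65 mL total → factor 7.65/0.45 = 17
Step 7: 0.32 mL + 3700 μL = 4.02 mL total → factor 4.02/0.32 = 12.562
Overall dilution factor = 12 × 73.455 × 18.692 × 5.7812 × 15 × 17 × 12.562 = 3.0514 × 10^8

3.05 × 10^8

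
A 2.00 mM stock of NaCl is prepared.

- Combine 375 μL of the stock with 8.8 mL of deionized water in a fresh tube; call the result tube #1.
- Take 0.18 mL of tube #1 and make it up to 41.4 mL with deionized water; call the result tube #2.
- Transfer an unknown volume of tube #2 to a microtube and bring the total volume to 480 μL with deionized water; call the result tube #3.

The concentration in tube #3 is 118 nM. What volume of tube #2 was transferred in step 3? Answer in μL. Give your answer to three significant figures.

159 μL

Step 1: 375 μL + 8.8 mL = 9175 μL total → factor 9175/375 = 24.467
Step 2: 0.18 mL brought to 41.4 mL → factor 41.4/0.18 = 230
Step 3: v brought to 480 μL → factor = 480 μL/v
Product of known-step factors = 5627.3
Overall factor = 2.00 mM / (118 nM) = 16949
Step-3 factor = 16949 / 5627.3 = 3.0119
v = 480 μL / 3.0119 = 159 μL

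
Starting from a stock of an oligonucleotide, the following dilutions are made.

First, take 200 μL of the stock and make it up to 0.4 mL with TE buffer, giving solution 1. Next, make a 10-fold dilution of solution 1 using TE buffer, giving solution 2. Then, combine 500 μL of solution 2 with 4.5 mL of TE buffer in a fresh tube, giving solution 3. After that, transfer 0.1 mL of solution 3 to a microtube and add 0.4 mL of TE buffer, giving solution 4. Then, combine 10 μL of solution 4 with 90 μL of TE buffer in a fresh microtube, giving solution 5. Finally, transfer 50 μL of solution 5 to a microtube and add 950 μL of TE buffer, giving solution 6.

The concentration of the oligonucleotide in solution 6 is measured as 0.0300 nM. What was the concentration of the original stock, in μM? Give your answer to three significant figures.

6.00 μM

Step 1: 200 μL brought to 0.4 mL → factor 400/200 = 2
Step 2: 10-fold → factor 10
Step 3: 500 μL + 4.5 mL = 5000 μL total → factor 5000/500 = 10
Step 4: 0.1 mL + 0.4 mL = 0.5 mL total → factor 0.5/0.1 = 5
Step 5: 10 μL + 90 μL = 100 μL total → factor 100/10 = 10
Step 6: 50 μL + 950 μL = 1000 μL total → factor 1000/50 = 20
Overall dilution factor = 2 × 10 × 10 × 5 × 10 × 20 = 2 × 10^5
Stock = 0.0300 nM × 2 × 10^5 = 6000 nM = 6.00 μM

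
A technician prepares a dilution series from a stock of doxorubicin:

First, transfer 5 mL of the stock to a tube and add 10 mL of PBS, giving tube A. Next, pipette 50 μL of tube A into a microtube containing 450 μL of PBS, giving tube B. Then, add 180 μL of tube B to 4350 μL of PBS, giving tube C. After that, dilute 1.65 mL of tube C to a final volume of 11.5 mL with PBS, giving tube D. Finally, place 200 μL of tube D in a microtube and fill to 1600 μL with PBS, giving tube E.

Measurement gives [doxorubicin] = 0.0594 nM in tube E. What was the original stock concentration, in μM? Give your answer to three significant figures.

2.50 μM

Step 1: 5 mL + 10 mL = 15 mL total → factor 15/5 = 3
Step 2: 50 μL + 450 μL = 500 μL total → factor 500/50 = 10
Step 3: 180 μL + 4350 μL = 4530 μL total → factor 4530/180 = 25.167
Step 4: 1.65 mL brought to 11.5 mL → factor 11.5/1.65 = 6.9697
Step 5: 200 μL brought to 1600 μL → factor 1600/200 = 8
Overall dilution factor = 3 × 10 × 25.167 × 6.9697 × 8 = 42097
Stock = 0.0594 nM × 42097 = 2501 nM = 2.50 μM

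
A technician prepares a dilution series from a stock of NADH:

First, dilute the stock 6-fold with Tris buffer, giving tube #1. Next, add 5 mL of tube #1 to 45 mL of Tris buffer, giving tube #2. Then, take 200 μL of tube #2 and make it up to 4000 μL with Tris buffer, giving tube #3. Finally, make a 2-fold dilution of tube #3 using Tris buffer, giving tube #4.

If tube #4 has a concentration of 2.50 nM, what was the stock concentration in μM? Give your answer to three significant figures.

6.00 μM

Step 1: 6-fold → factor 6
Step 2: 5 mL + 45 mL = 50 mL total → factor 50/5 = 10
Step 3: 200 μL brought to 4000 μL → factor 4000/200 = 20
Step 4: 2-fold → factor 2
Overall dilution factor = 6 × 10 × 20 × 2 = 2400
Stock = 2.50 nM × 2400 = 6000 nM = 6.00 μM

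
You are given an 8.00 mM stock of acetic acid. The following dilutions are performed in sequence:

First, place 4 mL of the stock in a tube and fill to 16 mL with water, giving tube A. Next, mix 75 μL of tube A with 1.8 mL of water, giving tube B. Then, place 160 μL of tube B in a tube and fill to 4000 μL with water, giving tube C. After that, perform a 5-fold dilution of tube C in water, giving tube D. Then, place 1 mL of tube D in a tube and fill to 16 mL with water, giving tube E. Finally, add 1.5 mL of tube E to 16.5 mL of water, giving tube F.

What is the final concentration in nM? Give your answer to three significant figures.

3.33 nM

Step 1: 4 mL brought to 16 mL → factor 16/4 = 4
Step 2: 75 μL + 1.8 mL = 1875 μL total → factor 1875/75 = 25
Step 3: 160 μL brought to 4000 μL → factor 4000/160 = 25
Step 4: 5-fold → factor 5
Step 5: 1 mL brought to 16 mL → factor 16/1 = 16
Step 6: 1.5 mL + 16.5 mL = 18 mL total → factor 18/1.5 = 12
Overall dilution factor = 4 × 25 × 25 × 5 × 16 × 12 = 2.4 × 10^6
Final = 8.00 mM / 2.4 × 10^6 = 3.333 × 10^-6 mM = 3.33 nM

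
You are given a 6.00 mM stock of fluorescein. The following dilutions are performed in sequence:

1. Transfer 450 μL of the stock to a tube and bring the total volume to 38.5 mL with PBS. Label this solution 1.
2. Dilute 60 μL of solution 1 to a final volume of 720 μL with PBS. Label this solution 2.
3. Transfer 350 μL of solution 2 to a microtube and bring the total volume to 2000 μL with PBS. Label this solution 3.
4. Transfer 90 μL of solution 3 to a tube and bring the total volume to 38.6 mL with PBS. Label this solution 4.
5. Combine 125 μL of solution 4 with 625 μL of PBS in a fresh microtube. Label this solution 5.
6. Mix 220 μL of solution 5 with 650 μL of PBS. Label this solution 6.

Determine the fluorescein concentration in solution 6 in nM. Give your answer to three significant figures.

Step 1: 450 μL brought to 38.5 mL → factor 38500/450 = 85.556
Step 2: 60 μL brought to 720 μL → factor 720/60 = 12
Step 3: 350 μL brought to 2000 μL → factor 2000/350 = 5.7143
Step 4: 90 μL brought to 38.6 mL → factor 38600/90 = 428.89
Step 5: 125 μL + 625 μL = 750 μL total → factor 750/125 = 6
Step 6: 220 μL + 650 μL = 870 μL total → factor 870/220 = 3.9545
Overall dilution factor = 85.556 × 12 × 5.7143 × 428.89 × 6 × 3.9545 = 5.9701 × 10^7
Final = 6.00 mM / 5.9701 × 10^7 = 1.005 × 10^-7 mM = 0.101 nM

0.101 nM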